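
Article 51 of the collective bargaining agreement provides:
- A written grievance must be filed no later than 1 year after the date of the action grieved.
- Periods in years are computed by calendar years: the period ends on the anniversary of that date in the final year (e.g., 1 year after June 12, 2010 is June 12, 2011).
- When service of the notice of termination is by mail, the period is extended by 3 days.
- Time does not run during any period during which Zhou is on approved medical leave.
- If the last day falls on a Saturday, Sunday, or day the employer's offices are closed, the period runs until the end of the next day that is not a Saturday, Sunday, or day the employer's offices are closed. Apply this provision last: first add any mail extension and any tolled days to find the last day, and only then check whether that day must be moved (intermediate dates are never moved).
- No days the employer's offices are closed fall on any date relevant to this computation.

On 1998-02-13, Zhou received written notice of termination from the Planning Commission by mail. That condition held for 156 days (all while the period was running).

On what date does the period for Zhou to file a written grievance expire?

1 year after 1998-02-13 is February 13, 1999.
Service was by mail, adding 3 days: February 13, 1999 + 3 days = February 16, 1999.
Tolling adds 156 days: February 16, 1999 + 156 days = July 22, 1999.
July 22, 1999 is a Thursday and not a day the employer's offices are closed, so no extension applies.

July 22, 1999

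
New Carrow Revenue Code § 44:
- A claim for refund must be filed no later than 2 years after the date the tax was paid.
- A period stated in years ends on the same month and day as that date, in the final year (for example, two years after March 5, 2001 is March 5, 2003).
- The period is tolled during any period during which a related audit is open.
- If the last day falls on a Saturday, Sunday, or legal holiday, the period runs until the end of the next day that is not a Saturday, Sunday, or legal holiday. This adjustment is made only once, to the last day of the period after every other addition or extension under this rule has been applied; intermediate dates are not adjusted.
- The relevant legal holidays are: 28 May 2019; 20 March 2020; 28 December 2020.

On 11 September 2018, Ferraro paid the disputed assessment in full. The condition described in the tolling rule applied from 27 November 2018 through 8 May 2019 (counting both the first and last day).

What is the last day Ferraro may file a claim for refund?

February 22, 2021

2 years after 11 September 2018 is September 11, 2020.
From November 27, 2018 through May 8, 2019 inclusive is 163 days; tolling adds 163 days: September 11, 2020 + 163 days = February 21, 2021.
February 21, 2021 is Sunday. The next qualifying day is February 22, 2021.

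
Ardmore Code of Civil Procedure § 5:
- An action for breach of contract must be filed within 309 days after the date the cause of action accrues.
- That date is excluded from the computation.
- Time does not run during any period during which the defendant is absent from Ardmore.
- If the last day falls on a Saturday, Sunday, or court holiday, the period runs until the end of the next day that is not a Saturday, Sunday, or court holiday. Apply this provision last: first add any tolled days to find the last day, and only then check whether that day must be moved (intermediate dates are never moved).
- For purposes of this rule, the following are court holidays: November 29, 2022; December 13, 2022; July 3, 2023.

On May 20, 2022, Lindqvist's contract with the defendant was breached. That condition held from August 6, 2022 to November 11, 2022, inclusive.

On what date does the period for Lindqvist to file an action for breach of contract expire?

309 days after May 20, 2022 is March 25, 2023.
From August 6, 2022 through November 11, 2022 inclusive is 98 days; tolling adds 98 days: March 25, 2023 + 98 days = July 1, 2023.
July 1, 2023 is Saturday; July 2, 2023 is Sunday; July 3, 2023 is a listed holiday. The next qualifying day is July 4, 2023.

July 4, 2023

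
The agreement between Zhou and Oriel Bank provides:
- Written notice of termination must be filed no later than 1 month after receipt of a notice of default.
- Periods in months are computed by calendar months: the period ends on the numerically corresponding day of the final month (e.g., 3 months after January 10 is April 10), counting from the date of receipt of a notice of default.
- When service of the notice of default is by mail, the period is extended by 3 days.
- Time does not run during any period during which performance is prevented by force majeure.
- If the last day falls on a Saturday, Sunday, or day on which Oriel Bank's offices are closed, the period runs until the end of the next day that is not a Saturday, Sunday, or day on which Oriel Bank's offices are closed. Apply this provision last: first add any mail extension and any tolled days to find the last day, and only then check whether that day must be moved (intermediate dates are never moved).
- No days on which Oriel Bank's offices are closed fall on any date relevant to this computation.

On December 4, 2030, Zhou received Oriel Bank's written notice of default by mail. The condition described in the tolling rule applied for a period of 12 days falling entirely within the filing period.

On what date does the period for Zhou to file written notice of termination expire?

January 20, 2031

1 month after December 4, 2030 is January 4, 2031.
Service was by mail, adding 3 days: January 4, 2031 + 3 days = January 7, 2031.
Tolling adds 12 days: January 7, 2031 + 12 days = January 19, 2031.
January 19, 2031 is Sunday. The next qualifying day is January 20, 2031.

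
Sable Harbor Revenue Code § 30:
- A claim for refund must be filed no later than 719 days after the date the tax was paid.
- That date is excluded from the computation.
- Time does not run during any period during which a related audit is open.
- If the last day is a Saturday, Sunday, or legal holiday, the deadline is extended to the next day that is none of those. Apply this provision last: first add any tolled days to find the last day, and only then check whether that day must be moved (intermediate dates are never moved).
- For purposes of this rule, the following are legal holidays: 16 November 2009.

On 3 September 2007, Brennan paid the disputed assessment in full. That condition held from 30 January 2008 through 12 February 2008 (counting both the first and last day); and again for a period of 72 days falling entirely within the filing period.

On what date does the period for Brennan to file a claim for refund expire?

719 days after 3 September 2007 is August 22, 2009.
From January 30, 2008 through February 12, 2008 inclusive is 14 days; tolling adds 14 days: August 22, 2009 + 14 days = September 5, 2009.
Tolling adds 72 days: September 5, 2009 + 72 days = November 16, 2009.
November 16, 2009 is a listed holiday. The next qualifying day is November 17, 2009.

November 17, 2009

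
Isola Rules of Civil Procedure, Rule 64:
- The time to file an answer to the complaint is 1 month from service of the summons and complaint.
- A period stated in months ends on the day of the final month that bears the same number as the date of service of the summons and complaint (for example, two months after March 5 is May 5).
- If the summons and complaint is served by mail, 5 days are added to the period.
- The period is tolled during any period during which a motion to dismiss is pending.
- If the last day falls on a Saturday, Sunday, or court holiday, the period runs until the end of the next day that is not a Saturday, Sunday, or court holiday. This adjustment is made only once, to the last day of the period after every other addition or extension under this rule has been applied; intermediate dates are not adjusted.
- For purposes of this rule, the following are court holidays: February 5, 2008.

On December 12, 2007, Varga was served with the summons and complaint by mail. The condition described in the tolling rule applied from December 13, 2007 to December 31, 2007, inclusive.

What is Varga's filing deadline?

1 month after December 12, 2007 is January 12, 2008.
Service was by mail, adding 5 days: January 12, 2008 + 5 days = January 17, 2008.
From December 13, 2007 through December 31, 2007 inclusive is 19 days; tolling adds 19 days: January 17, 2008 + 19 days = February 5, 2008.
February 5, 2008 is a listed holiday. The next qualifying day is February 6, 2008.

February 6, 2008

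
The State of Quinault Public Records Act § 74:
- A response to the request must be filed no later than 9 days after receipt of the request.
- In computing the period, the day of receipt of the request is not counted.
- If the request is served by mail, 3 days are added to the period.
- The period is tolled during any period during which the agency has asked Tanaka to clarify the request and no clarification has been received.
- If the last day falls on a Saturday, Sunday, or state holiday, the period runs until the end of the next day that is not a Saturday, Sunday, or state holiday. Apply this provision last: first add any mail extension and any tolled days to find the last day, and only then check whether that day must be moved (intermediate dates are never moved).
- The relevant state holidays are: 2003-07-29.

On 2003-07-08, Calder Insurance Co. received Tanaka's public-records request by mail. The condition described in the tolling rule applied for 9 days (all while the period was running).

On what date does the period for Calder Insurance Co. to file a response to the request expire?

July 30, 2003

9 days after 2003-07-08 is July 17, 2003.
Service was by mail, adding 3 days: July 17, 2003 + 3 days = July 20, 2003.
Tolling adds 9 days: July 20, 2003 + 9 days = July 29, 2003.
July 29, 2003 is a listed holiday. The next qualifying day is July 30, 2003.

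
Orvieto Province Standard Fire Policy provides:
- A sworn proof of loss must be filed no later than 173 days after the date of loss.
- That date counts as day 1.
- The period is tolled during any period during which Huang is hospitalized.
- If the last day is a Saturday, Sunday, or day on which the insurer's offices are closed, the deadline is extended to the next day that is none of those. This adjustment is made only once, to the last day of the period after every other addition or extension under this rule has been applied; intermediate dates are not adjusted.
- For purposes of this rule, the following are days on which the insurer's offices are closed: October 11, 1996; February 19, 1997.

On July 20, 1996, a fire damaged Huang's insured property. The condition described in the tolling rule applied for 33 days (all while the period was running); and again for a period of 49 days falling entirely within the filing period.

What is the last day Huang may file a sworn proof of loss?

Counting July 20, 1996 as day 1, day 173 is January 8, 1997.
Tolling adds 33 days: January 8, 1997 + 33 days = February 10, 1997.
Tolling adds 49 days: February 10, 1997 + 49 days = March 31, 1997.
March 31, 1997 is a Monday and not a day on which the insurer's offices are closed, so no extension applies.

March 31, 1997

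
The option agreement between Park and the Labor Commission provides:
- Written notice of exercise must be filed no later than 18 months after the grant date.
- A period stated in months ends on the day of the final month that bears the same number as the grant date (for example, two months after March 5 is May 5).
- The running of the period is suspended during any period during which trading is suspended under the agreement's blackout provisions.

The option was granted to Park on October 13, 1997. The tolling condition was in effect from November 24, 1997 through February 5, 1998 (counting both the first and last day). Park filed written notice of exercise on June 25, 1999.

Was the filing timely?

Yes

18 months after October 13, 1997 is April 13, 1999.
From November 24, 1997 through February 5, 1998 inclusive is 74 days; tolling adds 74 days: April 13, 1999 + 74 days = June 26, 1999.
The deadline is June 26, 1999; the filing on June 25, 1999 is on or before that date.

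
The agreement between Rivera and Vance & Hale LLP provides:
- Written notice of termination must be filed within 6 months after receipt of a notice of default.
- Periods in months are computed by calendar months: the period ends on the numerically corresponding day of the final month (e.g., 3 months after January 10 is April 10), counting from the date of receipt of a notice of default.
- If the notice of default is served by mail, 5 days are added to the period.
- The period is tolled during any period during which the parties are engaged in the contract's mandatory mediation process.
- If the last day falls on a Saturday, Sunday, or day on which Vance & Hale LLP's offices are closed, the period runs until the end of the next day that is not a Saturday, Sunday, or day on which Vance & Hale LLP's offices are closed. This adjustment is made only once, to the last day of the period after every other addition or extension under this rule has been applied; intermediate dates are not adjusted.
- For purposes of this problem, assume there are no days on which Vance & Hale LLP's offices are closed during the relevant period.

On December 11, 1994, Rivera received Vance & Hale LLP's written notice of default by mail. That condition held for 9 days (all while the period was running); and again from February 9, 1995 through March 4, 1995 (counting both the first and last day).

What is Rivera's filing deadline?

July 19, 1995

6 months after December 11, 1994 is June 11, 1995.
Service was by mail, adding 5 days: June 11, 1995 + 5 days = June 16, 1995.
Tolling adds 9 days: June 16, 1995 + 9 days = June 25, 1995.
From February 9, 1995 through March 4, 1995 inclusive is 24 days; tolling adds 24 days: June 25, 1995 + 24 days = July 19, 1995.
July 19, 1995 is a Wednesday and not a day on which Vance & Hale LLP's offices are closed, so no extension applies.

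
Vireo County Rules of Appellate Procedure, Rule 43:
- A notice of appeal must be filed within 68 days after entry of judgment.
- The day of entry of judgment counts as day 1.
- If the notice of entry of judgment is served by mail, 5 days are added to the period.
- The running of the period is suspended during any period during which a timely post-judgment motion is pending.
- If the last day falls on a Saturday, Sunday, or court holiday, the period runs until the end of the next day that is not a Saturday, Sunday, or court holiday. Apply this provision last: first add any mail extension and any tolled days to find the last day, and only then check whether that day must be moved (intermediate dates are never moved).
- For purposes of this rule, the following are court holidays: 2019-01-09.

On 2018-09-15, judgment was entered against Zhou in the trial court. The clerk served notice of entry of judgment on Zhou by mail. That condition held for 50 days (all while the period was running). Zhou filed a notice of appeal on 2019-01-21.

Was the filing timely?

Counting 2018-09-15 as day 1, day 68 is November 21, 2018.
Service was by mail, adding 5 days: November 21, 2018 + 5 days = November 26, 2018.
Tolling adds 50 days: November 26, 2018 + 50 days = January 15, 2019.
January 15, 2019 is a Tuesday and not a court holiday, so no extension applies.
The deadline is January 15, 2019; the filing on January 21, 2019 is after that date.

No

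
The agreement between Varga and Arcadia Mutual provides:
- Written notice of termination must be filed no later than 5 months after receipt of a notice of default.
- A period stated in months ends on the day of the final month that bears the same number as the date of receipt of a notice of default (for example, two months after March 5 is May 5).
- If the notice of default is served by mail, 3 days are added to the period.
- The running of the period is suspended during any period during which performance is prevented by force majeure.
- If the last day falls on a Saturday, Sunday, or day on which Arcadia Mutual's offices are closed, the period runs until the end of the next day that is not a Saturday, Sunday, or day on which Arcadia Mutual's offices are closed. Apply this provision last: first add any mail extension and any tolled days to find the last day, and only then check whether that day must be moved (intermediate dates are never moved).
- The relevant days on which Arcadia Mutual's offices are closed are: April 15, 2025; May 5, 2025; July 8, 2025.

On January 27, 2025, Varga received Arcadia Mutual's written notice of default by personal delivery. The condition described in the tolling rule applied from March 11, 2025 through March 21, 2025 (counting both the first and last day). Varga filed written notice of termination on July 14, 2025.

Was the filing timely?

No

5 months after January 27, 2025 is June 27, 2025.
Service was not by mail, so no mail extension applies.
From March 11, 2025 through March 21, 2025 inclusive is 11 days; tolling adds 11 days: June 27, 2025 + 11 days = July 8, 2025.
July 8, 2025 is a listed holiday. The next qualifying day is July 9, 2025.
The deadline is July 9, 2025; the filing on July 14, 2025 is after that date.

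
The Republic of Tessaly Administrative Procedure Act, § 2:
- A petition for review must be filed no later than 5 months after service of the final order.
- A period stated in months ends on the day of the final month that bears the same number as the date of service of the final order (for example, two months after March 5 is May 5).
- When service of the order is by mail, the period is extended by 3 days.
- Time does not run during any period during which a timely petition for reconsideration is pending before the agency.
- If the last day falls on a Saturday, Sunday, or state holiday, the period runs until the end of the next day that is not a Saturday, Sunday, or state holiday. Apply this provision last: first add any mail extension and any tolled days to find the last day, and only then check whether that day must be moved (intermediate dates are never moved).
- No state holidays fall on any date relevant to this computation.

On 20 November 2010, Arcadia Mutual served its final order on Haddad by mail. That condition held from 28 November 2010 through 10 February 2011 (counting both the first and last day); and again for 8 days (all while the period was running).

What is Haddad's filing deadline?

5 months after 20 November 2010 is April 20, 2011.
Service was by mail, adding 3 days: April 20, 2011 + 3 days = April 23, 2011.
From November 28, 2010 through February 10, 2011 inclusive is 75 days; tolling adds 75 days: April 23, 2011 + 75 days = July 7, 2011.
Tolling adds 8 days: July 7, 2011 + 8 days = July 15, 2011.
July 15, 2011 is a Friday and not a state holiday, so no extension applies.

July 15, 2011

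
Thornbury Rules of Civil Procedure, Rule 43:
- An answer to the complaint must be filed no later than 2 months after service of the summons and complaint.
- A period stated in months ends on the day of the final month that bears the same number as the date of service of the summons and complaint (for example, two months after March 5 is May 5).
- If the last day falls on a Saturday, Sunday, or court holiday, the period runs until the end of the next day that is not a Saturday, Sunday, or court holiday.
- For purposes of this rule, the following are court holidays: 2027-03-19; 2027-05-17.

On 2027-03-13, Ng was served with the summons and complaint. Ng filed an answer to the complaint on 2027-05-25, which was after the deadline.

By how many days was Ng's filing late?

12 days

2 months after 2027-03-13 is May 13, 2027.
May 13, 2027 is a Thursday and not a court holiday, so no extension applies.
The deadline is May 13, 2027; from May 13, 2027 to May 25, 2027 is 12 days.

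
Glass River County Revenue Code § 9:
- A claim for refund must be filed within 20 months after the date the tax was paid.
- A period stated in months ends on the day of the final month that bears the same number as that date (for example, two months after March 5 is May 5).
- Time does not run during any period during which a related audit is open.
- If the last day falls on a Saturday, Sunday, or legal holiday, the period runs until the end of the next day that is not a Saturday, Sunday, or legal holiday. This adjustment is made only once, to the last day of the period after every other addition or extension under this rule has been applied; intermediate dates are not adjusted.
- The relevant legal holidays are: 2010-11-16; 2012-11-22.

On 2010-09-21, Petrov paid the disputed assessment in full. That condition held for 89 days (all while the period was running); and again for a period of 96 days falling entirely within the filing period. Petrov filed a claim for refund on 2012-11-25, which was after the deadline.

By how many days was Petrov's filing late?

2 days

20 months after 2010-09-21 is May 21, 2012.
Tolling adds 89 days: May 21, 2012 + 89 days = August 18, 2012.
Tolling adds 96 days: August 18, 2012 + 96 days = November 22, 2012.
November 22, 2012 is a listed holiday. The next qualifying day is November 23, 2012.
The deadline is November 23, 2012; from November 23, 2012 to November 25, 2012 is 2 days.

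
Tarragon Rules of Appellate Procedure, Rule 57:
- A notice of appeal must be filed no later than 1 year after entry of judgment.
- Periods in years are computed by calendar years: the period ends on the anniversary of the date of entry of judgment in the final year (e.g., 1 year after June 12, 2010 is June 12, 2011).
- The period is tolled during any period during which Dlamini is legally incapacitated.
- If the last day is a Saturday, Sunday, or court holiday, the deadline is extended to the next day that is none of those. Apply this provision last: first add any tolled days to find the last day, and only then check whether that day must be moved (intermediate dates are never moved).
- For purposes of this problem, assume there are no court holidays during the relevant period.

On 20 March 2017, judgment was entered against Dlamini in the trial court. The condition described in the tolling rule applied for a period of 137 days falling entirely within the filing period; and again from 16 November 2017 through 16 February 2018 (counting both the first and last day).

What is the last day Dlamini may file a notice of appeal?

November 5, 2018

1 year after 20 March 2017 is March 20, 2018.
Tolling adds 137 days: March 20, 2018 + 137 days = August 4, 2018.
From November 16, 2017 through February 16, 2018 inclusive is 93 days; tolling adds 93 days: August 4, 2018 + 93 days = November 5, 2018.
November 5, 2018 is a Monday and not a court holiday, so no extension applies.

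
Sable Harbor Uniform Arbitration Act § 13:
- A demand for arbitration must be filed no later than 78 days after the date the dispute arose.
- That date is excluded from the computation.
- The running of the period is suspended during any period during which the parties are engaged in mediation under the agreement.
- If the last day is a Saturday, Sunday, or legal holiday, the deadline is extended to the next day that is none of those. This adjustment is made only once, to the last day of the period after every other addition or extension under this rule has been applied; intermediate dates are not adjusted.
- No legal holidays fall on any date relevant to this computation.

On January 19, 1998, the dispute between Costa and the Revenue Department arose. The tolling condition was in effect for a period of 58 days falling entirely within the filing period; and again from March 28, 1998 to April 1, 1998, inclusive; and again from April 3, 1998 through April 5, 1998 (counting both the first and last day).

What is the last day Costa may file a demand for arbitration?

June 12, 1998

78 days after January 19, 1998 is April 7, 1998.
Tolling adds 58 days: April 7, 1998 + 58 days = June 4, 1998.
From March 28, 1998 through April 1, 1998 inclusive is 5 days; tolling adds 5 days: June 4, 1998 + 5 days = June 9, 1998.
From April 3, 1998 through April 5, 1998 inclusive is 3 days; tolling adds 3 days: June 9, 1998 + 3 days = June 12, 1998.
June 12, 1998 is a Friday and not a legal holiday, so no extension applies.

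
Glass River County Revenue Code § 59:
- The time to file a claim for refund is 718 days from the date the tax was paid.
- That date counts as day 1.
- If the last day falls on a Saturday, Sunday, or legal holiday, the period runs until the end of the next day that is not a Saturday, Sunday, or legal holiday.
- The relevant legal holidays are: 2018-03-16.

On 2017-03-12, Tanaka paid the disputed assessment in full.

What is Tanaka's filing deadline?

Counting 2017-03-12 as day 1, day 718 is February 27, 2019.
February 27, 2019 is a Wednesday and not a legal holiday, so no extension applies.

February 27, 2019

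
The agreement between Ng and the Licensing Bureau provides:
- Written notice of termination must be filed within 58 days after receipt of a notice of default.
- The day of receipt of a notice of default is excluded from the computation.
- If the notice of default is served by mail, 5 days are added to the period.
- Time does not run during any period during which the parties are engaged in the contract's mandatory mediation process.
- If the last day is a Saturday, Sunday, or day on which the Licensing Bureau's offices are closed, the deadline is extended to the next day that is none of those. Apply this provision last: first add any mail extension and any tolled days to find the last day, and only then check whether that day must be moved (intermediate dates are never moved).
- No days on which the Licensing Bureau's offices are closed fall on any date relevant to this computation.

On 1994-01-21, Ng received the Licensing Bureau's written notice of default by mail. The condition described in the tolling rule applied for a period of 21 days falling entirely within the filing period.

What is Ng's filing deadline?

April 15, 1994

58 days after 1994-01-21 is March 20, 1994.
Service was by mail, adding 5 days: March 20, 1994 + 5 days = March 25, 1994.
Tolling adds 21 days: March 25, 1994 + 21 days = April 15, 1994.
April 15, 1994 is a Friday and not a day on which the Licensing Bureau's offices are closed, so no extension applies.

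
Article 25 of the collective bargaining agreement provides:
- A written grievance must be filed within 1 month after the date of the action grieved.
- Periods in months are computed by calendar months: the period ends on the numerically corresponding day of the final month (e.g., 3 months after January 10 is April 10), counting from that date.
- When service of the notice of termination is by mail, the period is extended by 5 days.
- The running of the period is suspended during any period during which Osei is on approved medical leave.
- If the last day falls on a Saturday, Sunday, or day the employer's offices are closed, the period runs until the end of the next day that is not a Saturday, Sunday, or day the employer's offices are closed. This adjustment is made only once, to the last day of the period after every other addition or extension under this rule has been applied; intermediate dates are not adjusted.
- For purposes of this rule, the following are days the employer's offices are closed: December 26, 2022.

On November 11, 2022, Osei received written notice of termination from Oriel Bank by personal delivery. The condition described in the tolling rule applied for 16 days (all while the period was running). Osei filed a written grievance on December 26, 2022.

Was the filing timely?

Yes

1 month after November 11, 2022 is December 11, 2022.
Service was not by mail, so no mail extension applies.
Tolling adds 16 days: December 11, 2022 + 16 days = December 27, 2022.
December 27, 2022 is a Tuesday and not a day the employer's offices are closed, so no extension applies.
The deadline is December 27, 2022; the filing on December 26, 2022 is on or before that date.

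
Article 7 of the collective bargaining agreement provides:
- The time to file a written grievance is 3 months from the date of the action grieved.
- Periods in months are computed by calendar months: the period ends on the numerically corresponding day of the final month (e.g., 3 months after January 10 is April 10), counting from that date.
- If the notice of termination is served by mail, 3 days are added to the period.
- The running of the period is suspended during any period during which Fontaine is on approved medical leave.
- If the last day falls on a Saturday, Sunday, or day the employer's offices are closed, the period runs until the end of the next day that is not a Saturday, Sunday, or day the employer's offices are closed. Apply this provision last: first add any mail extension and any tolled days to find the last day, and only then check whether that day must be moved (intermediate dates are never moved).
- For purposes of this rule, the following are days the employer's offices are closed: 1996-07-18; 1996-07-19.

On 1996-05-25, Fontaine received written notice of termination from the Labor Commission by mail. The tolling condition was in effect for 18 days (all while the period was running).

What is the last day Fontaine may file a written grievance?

3 months after 1996-05-25 is August 25, 1996.
Service was by mail, adding 3 days: August 25, 1996 + 3 days = August 28, 1996.
Tolling adds 18 days: August 28, 1996 + 18 days = September 15, 1996.
September 15, 1996 is Sunday. The next qualifying day is September 16, 1996.

September 16, 1996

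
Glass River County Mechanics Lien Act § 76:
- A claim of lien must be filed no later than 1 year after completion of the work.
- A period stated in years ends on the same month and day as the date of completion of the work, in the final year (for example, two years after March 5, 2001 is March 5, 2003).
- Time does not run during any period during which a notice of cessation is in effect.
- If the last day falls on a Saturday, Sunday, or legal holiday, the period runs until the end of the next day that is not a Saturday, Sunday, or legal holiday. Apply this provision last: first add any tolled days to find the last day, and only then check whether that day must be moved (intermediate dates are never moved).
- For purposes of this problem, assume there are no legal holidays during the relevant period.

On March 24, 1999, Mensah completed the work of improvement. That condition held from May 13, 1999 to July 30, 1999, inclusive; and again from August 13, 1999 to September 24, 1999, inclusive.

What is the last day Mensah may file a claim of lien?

July 24, 2000

1 year after March 24, 1999 is March 24, 2000.
From May 13, 1999 through July 30, 1999 inclusive is 79 days; tolling adds 79 days: March 24, 2000 + 79 days = June 11, 2000.
From August 13, 1999 through September 24, 1999 inclusive is 43 days; tolling adds 43 days: June 11, 2000 + 43 days = July 24, 2000.
July 24, 2000 is a Monday and not a legal holiday, so no extension applies.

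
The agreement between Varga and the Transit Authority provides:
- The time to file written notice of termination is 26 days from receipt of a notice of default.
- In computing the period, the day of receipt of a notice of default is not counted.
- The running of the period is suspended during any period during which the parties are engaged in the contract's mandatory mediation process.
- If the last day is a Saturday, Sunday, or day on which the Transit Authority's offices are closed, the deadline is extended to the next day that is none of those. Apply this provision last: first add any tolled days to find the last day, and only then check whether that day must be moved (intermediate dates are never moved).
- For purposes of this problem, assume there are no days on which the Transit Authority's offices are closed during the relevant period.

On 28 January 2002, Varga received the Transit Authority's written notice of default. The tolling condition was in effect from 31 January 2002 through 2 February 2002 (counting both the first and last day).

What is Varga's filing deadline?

26 days after 28 January 2002 is February 23, 2002.
From January 31, 2002 through February 2, 2002 inclusive is 3 days; tolling adds 3 days: February 23, 2002 + 3 days = February 26, 2002.
February 26, 2002 is a Tuesday and not a day on which the Transit Authority's offices are closed, so no extension applies.

February 26, 2002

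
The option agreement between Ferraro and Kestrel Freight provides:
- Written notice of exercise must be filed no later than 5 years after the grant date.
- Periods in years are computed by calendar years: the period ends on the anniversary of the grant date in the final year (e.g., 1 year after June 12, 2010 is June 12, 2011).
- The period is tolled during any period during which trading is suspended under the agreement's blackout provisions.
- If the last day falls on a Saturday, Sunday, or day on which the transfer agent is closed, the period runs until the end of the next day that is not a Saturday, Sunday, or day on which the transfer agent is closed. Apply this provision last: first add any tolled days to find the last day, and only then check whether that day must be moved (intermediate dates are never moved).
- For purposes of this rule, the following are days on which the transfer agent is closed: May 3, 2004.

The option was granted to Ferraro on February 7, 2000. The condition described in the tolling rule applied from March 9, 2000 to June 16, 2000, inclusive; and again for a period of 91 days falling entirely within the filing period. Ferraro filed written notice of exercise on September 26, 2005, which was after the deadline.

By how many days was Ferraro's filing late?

5 years after February 7, 2000 is February 7, 2005.
From March 9, 2000 through June 16, 2000 inclusive is 100 days; tolling adds 100 days: February 7, 2005 + 100 days = May 18, 2005.
Tolling adds 91 days: May 18, 2005 + 91 days = August 17, 2005.
August 17, 2005 is a Wednesday and not a day on which the transfer agent is closed, so no extension applies.
The deadline is August 17, 2005; from August 17, 2005 to September 26, 2005 is 40 days.

40 days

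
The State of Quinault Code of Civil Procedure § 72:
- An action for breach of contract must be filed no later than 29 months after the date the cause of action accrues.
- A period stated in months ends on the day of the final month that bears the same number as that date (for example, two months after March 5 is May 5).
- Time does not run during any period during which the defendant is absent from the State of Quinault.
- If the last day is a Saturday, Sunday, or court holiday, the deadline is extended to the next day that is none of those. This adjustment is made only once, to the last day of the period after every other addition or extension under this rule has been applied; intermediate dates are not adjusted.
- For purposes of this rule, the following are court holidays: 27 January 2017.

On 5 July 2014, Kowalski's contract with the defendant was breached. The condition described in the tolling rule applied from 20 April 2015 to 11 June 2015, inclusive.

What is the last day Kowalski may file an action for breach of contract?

29 months after 5 July 2014 is December 5, 2016.
From April 20, 2015 through June 11, 2015 inclusive is 53 days; tolling adds 53 days: December 5, 2016 + 53 days = January 27, 2017.
January 27, 2017 is a listed holiday; January 28, 2017 is Saturday; January 29, 2017 is Sunday. The next qualifying day is January 30, 2017.

January 30, 2017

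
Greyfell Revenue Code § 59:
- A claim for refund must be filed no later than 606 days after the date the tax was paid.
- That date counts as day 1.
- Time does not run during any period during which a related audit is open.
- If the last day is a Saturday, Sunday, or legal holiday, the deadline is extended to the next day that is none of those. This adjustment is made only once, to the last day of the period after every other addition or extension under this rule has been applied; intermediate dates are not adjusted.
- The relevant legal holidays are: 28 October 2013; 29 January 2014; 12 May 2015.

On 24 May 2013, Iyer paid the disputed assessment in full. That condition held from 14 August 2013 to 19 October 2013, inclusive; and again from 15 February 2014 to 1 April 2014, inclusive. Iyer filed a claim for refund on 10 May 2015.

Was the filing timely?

Yes

Counting 24 May 2013 as day 1, day 606 is January 19, 2015.
From August 14, 2013 through October 19, 2013 inclusive is 67 days; tolling adds 67 days: January 19, 2015 + 67 days = March 27, 2015.
From February 15, 2014 through April 1, 2014 inclusive is 46 days; tolling adds 46 days: March 27, 2015 + 46 days = May 12, 2015.
May 12, 2015 is a listed holiday. The next qualifying day is May 13, 2015.
The deadline is May 13, 2015; the filing on May 10, 2015 is on or before that date.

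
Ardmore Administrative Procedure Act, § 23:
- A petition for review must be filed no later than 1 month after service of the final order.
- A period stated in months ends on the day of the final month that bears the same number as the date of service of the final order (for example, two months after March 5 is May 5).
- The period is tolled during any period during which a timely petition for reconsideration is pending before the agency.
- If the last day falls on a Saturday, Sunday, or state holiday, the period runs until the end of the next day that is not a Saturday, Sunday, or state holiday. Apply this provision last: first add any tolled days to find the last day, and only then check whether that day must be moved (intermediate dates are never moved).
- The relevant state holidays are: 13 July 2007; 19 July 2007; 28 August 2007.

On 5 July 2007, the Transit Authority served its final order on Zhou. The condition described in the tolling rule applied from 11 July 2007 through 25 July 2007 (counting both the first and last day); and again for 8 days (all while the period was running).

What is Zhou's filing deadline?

1 month after 5 July 2007 is August 5, 2007.
From July 11, 2007 through July 25, 2007 inclusive is 15 days; tolling adds 15 days: August 5, 2007 + 15 days = August 20, 2007.
Tolling adds 8 days: August 20, 2007 + 8 days = August 28, 2007.
August 28, 2007 is a listed holiday. The next qualifying day is August 29, 2007.

August 29, 2007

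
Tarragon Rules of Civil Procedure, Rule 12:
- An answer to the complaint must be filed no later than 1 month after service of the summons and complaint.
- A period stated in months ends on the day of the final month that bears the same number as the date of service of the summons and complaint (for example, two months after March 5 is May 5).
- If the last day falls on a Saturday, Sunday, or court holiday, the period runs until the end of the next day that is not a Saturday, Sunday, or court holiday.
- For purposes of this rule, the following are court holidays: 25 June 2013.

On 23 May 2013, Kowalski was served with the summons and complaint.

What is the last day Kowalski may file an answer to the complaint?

June 24, 2013

1 month after 23 May 2013 is June 23, 2013.
June 23, 2013 is Sunday. The next qualifying day is June 24, 2013.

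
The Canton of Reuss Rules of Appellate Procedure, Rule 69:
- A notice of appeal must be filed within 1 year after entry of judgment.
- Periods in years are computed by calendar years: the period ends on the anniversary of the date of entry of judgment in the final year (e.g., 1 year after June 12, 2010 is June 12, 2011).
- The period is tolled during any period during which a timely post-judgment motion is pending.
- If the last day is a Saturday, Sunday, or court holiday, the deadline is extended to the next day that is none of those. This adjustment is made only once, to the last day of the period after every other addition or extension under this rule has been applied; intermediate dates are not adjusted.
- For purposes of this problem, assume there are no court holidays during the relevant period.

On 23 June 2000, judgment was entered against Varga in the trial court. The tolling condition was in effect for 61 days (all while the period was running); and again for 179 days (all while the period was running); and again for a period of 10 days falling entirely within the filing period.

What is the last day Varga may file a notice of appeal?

February 28, 2002

1 year after 23 June 2000 is June 23, 2001.
Tolling adds 61 days: June 23, 2001 + 61 days = August 23, 2001.
Tolling adds 179 days: August 23, 2001 + 179 days = February 18, 2002.
Tolling adds 10 days: February 18, 2002 + 10 days = February 28, 2002.
February 28, 2002 is a Thursday and not a court holiday, so no extension applies.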